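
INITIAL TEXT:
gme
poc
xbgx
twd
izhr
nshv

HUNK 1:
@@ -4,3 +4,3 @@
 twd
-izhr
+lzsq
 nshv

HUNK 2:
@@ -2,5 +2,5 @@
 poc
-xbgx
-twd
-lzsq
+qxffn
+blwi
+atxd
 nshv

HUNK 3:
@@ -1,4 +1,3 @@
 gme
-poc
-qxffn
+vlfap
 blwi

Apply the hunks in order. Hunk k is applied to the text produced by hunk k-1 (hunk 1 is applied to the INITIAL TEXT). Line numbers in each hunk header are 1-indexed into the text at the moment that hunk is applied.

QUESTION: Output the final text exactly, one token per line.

Answer: gme
vlfap
blwi
atxd
nshv

Derivation:
Hunk 1: at line 4 remove [izhr] add [lzsq] -> 6 lines: gme poc xbgx twd lzsq nshv
Hunk 2: at line 2 remove [xbgx,twd,lzsq] add [qxffn,blwi,atxd] -> 6 lines: gme poc qxffn blwi atxd nshv
Hunk 3: at line 1 remove [poc,qxffn] add [vlfap] -> 5 lines: gme vlfap blwi atxd nshv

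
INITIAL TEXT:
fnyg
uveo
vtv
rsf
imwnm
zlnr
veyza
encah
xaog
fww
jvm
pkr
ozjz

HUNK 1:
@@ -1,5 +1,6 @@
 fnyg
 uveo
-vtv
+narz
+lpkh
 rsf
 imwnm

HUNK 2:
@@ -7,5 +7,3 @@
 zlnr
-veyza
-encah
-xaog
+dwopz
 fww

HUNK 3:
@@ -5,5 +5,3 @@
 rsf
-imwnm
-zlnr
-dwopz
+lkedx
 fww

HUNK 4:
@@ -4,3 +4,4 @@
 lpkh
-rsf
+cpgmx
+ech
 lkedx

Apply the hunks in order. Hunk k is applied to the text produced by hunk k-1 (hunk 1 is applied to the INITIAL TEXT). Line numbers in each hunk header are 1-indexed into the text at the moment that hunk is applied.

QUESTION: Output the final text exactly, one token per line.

Answer: fnyg
uveo
narz
lpkh
cpgmx
ech
lkedx
fww
jvm
pkr
ozjz

Derivation:
Hunk 1: at line 1 remove [vtv] add [narz,lpkh] -> 14 lines: fnyg uveo narz lpkh rsf imwnm zlnr veyza encah xaog fww jvm pkr ozjz
Hunk 2: at line 7 remove [veyza,encah,xaog] add [dwopz] -> 12 lines: fnyg uveo narz lpkh rsf imwnm zlnr dwopz fww jvm pkr ozjz
Hunk 3: at line 5 remove [imwnm,zlnr,dwopz] add [lkedx] -> 10 lines: fnyg uveo narz lpkh rsf lkedx fww jvm pkr ozjz
Hunk 4: at line 4 remove [rsf] add [cpgmx,ech] -> 11 lines: fnyg uveo narz lpkh cpgmx ech lkedx fww jvm pkr ozjz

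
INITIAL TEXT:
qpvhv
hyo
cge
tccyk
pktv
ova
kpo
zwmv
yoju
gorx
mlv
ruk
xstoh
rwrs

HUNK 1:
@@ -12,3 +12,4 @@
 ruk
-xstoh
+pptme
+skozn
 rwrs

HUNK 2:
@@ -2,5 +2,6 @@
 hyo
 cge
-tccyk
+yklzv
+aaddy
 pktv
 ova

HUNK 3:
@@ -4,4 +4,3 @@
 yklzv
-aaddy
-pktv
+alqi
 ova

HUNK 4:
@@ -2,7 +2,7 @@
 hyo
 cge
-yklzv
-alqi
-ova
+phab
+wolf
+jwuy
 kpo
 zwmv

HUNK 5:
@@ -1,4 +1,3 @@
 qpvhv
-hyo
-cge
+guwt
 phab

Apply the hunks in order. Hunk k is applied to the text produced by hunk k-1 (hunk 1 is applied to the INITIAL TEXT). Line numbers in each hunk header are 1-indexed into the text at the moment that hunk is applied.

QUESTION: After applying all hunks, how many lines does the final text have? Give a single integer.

Answer: 14

Derivation:
Hunk 1: at line 12 remove [xstoh] add [pptme,skozn] -> 15 lines: qpvhv hyo cge tccyk pktv ova kpo zwmv yoju gorx mlv ruk pptme skozn rwrs
Hunk 2: at line 2 remove [tccyk] add [yklzv,aaddy] -> 16 lines: qpvhv hyo cge yklzv aaddy pktv ova kpo zwmv yoju gorx mlv ruk pptme skozn rwrs
Hunk 3: at line 4 remove [aaddy,pktv] add [alqi] -> 15 lines: qpvhv hyo cge yklzv alqi ova kpo zwmv yoju gorx mlv ruk pptme skozn rwrs
Hunk 4: at line 2 remove [yklzv,alqi,ova] add [phab,wolf,jwuy] -> 15 lines: qpvhv hyo cge phab wolf jwuy kpo zwmv yoju gorx mlv ruk pptme skozn rwrs
Hunk 5: at line 1 remove [hyo,cge] add [guwt] -> 14 lines: qpvhv guwt phab wolf jwuy kpo zwmv yoju gorx mlv ruk pptme skozn rwrs
Final line count: 14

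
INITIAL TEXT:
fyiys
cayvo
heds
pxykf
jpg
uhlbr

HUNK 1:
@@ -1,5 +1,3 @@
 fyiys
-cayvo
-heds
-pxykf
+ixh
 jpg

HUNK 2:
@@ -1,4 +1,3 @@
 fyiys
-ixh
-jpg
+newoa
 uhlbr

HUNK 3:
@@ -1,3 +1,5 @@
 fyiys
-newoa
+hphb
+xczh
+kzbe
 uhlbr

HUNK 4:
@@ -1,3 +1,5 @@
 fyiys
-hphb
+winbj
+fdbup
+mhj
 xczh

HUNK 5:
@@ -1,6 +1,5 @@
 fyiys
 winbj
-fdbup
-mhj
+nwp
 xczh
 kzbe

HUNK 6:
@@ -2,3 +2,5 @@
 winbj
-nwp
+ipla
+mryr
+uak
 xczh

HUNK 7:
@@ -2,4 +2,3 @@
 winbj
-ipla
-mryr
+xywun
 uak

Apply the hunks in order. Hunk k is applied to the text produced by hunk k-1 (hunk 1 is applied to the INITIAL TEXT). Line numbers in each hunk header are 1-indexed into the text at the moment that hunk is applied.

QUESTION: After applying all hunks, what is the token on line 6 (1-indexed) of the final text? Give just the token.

Answer: kzbe

Derivation:
Hunk 1: at line 1 remove [cayvo,heds,pxykf] add [ixh] -> 4 lines: fyiys ixh jpg uhlbr
Hunk 2: at line 1 remove [ixh,jpg] add [newoa] -> 3 lines: fyiys newoa uhlbr
Hunk 3: at line 1 remove [newoa] add [hphb,xczh,kzbe] -> 5 lines: fyiys hphb xczh kzbe uhlbr
Hunk 4: at line 1 remove [hphb] add [winbj,fdbup,mhj] -> 7 lines: fyiys winbj fdbup mhj xczh kzbe uhlbr
Hunk 5: at line 1 remove [fdbup,mhj] add [nwp] -> 6 lines: fyiys winbj nwp xczh kzbe uhlbr
Hunk 6: at line 2 remove [nwp] add [ipla,mryr,uak] -> 8 lines: fyiys winbj ipla mryr uak xczh kzbe uhlbr
Hunk 7: at line 2 remove [ipla,mryr] add [xywun] -> 7 lines: fyiys winbj xywun uak xczh kzbe uhlbr
Final line 6: kzbe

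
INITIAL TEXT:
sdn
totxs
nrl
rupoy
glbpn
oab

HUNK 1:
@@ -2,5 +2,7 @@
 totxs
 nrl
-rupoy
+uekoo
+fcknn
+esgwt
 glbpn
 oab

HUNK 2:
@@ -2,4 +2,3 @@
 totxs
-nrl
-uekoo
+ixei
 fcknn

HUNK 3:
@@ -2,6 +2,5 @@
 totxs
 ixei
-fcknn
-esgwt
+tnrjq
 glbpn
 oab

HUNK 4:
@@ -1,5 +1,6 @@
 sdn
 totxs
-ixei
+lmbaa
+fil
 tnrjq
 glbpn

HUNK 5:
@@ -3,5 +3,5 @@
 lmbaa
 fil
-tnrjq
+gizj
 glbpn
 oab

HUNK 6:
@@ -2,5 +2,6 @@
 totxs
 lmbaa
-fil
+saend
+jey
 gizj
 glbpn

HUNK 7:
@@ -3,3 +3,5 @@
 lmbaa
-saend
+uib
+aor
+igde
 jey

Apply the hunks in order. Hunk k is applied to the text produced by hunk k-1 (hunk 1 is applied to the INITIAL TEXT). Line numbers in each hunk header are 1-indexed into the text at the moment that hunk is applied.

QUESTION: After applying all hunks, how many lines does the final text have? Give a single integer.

Answer: 10

Derivation:
Hunk 1: at line 2 remove [rupoy] add [uekoo,fcknn,esgwt] -> 8 lines: sdn totxs nrl uekoo fcknn esgwt glbpn oab
Hunk 2: at line 2 remove [nrl,uekoo] add [ixei] -> 7 lines: sdn totxs ixei fcknn esgwt glbpn oab
Hunk 3: at line 2 remove [fcknn,esgwt] add [tnrjq] -> 6 lines: sdn totxs ixei tnrjq glbpn oab
Hunk 4: at line 1 remove [ixei] add [lmbaa,fil] -> 7 lines: sdn totxs lmbaa fil tnrjq glbpn oab
Hunk 5: at line 3 remove [tnrjq] add [gizj] -> 7 lines: sdn totxs lmbaa fil gizj glbpn oab
Hunk 6: at line 2 remove [fil] add [saend,jey] -> 8 lines: sdn totxs lmbaa saend jey gizj glbpn oab
Hunk 7: at line 3 remove [saend] add [uib,aor,igde] -> 10 lines: sdn totxs lmbaa uib aor igde jey gizj glbpn oab
Final line count: 10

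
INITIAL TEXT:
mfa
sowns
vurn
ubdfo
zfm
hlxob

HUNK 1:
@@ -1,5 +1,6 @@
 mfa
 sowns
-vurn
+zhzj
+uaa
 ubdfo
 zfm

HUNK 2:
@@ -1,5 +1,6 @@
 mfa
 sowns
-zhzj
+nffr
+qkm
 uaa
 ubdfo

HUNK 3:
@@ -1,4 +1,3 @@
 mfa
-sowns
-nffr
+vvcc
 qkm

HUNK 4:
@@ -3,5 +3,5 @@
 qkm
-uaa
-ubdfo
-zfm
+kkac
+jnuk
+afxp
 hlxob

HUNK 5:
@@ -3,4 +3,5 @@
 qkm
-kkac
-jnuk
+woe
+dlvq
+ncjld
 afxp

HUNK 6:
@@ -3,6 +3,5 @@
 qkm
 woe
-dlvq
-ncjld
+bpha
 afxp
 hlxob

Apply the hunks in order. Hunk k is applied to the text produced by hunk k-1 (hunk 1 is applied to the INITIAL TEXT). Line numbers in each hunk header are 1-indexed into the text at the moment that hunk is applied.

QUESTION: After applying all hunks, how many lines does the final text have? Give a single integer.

Answer: 7

Derivation:
Hunk 1: at line 1 remove [vurn] add [zhzj,uaa] -> 7 lines: mfa sowns zhzj uaa ubdfo zfm hlxob
Hunk 2: at line 1 remove [zhzj] add [nffr,qkm] -> 8 lines: mfa sowns nffr qkm uaa ubdfo zfm hlxob
Hunk 3: at line 1 remove [sowns,nffr] add [vvcc] -> 7 lines: mfa vvcc qkm uaa ubdfo zfm hlxob
Hunk 4: at line 3 remove [uaa,ubdfo,zfm] add [kkac,jnuk,afxp] -> 7 lines: mfa vvcc qkm kkac jnuk afxp hlxob
Hunk 5: at line 3 remove [kkac,jnuk] add [woe,dlvq,ncjld] -> 8 lines: mfa vvcc qkm woe dlvq ncjld afxp hlxob
Hunk 6: at line 3 remove [dlvq,ncjld] add [bpha] -> 7 lines: mfa vvcc qkm woe bpha afxp hlxob
Final line count: 7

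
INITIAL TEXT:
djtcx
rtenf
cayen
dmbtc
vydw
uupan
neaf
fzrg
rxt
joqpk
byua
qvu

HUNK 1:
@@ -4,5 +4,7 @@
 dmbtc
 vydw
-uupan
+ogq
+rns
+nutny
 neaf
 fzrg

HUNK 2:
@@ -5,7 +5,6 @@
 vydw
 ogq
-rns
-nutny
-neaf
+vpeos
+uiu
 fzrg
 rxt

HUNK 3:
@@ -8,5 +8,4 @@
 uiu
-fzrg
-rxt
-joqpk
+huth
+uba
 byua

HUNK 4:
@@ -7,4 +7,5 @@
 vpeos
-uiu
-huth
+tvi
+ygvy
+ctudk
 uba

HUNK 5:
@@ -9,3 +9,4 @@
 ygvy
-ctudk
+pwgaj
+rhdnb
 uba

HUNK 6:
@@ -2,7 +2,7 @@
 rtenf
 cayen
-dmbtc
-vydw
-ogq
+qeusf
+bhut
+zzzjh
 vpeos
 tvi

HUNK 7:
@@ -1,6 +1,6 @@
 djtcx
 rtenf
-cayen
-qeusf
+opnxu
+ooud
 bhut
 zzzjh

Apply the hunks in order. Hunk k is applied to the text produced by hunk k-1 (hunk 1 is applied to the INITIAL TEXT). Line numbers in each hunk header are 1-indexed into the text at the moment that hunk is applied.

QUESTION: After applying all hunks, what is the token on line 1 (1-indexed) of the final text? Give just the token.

Hunk 1: at line 4 remove [uupan] add [ogq,rns,nutny] -> 14 lines: djtcx rtenf cayen dmbtc vydw ogq rns nutny neaf fzrg rxt joqpk byua qvu
Hunk 2: at line 5 remove [rns,nutny,neaf] add [vpeos,uiu] -> 13 lines: djtcx rtenf cayen dmbtc vydw ogq vpeos uiu fzrg rxt joqpk byua qvu
Hunk 3: at line 8 remove [fzrg,rxt,joqpk] add [huth,uba] -> 12 lines: djtcx rtenf cayen dmbtc vydw ogq vpeos uiu huth uba byua qvu
Hunk 4: at line 7 remove [uiu,huth] add [tvi,ygvy,ctudk] -> 13 lines: djtcx rtenf cayen dmbtc vydw ogq vpeos tvi ygvy ctudk uba byua qvu
Hunk 5: at line 9 remove [ctudk] add [pwgaj,rhdnb] -> 14 lines: djtcx rtenf cayen dmbtc vydw ogq vpeos tvi ygvy pwgaj rhdnb uba byua qvu
Hunk 6: at line 2 remove [dmbtc,vydw,ogq] add [qeusf,bhut,zzzjh] -> 14 lines: djtcx rtenf cayen qeusf bhut zzzjh vpeos tvi ygvy pwgaj rhdnb uba byua qvu
Hunk 7: at line 1 remove [cayen,qeusf] add [opnxu,ooud] -> 14 lines: djtcx rtenf opnxu ooud bhut zzzjh vpeos tvi ygvy pwgaj rhdnb uba byua qvu
Final line 1: djtcx

Answer: djtcx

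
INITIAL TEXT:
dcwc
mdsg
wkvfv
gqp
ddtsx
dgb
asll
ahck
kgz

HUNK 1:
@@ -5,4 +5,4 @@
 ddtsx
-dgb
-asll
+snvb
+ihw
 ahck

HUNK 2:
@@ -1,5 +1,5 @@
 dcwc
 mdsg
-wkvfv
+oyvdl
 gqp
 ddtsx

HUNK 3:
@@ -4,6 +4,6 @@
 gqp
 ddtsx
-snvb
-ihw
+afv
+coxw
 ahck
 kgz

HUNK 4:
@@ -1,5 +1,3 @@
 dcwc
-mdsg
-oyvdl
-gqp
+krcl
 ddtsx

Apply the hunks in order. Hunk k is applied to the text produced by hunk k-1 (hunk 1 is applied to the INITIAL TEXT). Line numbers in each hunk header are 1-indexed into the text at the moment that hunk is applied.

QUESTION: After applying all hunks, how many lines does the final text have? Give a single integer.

Answer: 7

Derivation:
Hunk 1: at line 5 remove [dgb,asll] add [snvb,ihw] -> 9 lines: dcwc mdsg wkvfv gqp ddtsx snvb ihw ahck kgz
Hunk 2: at line 1 remove [wkvfv] add [oyvdl] -> 9 lines: dcwc mdsg oyvdl gqp ddtsx snvb ihw ahck kgz
Hunk 3: at line 4 remove [snvb,ihw] add [afv,coxw] -> 9 lines: dcwc mdsg oyvdl gqp ddtsx afv coxw ahck kgz
Hunk 4: at line 1 remove [mdsg,oyvdl,gqp] add [krcl] -> 7 lines: dcwc krcl ddtsx afv coxw ahck kgz
Final line count: 7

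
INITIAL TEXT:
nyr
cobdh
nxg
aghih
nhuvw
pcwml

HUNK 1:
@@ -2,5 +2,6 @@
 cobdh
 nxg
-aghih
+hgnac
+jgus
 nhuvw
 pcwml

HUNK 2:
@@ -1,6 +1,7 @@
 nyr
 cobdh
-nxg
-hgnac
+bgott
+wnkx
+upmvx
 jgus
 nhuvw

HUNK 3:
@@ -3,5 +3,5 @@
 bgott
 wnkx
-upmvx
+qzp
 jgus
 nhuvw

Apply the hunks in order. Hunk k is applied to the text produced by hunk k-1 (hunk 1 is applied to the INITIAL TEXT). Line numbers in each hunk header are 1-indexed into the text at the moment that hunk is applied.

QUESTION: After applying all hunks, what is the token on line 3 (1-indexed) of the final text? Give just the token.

Answer: bgott

Derivation:
Hunk 1: at line 2 remove [aghih] add [hgnac,jgus] -> 7 lines: nyr cobdh nxg hgnac jgus nhuvw pcwml
Hunk 2: at line 1 remove [nxg,hgnac] add [bgott,wnkx,upmvx] -> 8 lines: nyr cobdh bgott wnkx upmvx jgus nhuvw pcwml
Hunk 3: at line 3 remove [upmvx] add [qzp] -> 8 lines: nyr cobdh bgott wnkx qzp jgus nhuvw pcwml
Final line 3: bgott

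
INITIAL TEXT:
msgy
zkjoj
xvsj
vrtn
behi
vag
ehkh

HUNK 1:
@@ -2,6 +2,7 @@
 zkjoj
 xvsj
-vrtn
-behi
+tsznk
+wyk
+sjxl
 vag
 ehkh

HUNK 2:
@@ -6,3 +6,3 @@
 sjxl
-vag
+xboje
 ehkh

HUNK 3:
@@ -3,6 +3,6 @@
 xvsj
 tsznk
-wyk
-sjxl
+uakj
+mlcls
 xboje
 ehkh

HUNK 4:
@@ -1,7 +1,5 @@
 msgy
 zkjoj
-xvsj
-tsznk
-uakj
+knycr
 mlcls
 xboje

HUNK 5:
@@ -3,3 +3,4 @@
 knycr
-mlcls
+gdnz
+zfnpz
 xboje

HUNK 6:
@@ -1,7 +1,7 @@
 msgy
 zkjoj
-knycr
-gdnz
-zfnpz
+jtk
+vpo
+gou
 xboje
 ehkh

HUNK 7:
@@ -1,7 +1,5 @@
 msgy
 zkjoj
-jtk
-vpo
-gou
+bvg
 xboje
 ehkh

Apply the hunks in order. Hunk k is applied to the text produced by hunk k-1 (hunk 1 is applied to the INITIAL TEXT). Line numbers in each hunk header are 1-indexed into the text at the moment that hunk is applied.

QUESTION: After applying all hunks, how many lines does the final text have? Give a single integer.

Hunk 1: at line 2 remove [vrtn,behi] add [tsznk,wyk,sjxl] -> 8 lines: msgy zkjoj xvsj tsznk wyk sjxl vag ehkh
Hunk 2: at line 6 remove [vag] add [xboje] -> 8 lines: msgy zkjoj xvsj tsznk wyk sjxl xboje ehkh
Hunk 3: at line 3 remove [wyk,sjxl] add [uakj,mlcls] -> 8 lines: msgy zkjoj xvsj tsznk uakj mlcls xboje ehkh
Hunk 4: at line 1 remove [xvsj,tsznk,uakj] add [knycr] -> 6 lines: msgy zkjoj knycr mlcls xboje ehkh
Hunk 5: at line 3 remove [mlcls] add [gdnz,zfnpz] -> 7 lines: msgy zkjoj knycr gdnz zfnpz xboje ehkh
Hunk 6: at line 1 remove [knycr,gdnz,zfnpz] add [jtk,vpo,gou] -> 7 lines: msgy zkjoj jtk vpo gou xboje ehkh
Hunk 7: at line 1 remove [jtk,vpo,gou] add [bvg] -> 5 lines: msgy zkjoj bvg xboje ehkh
Final line count: 5

Answer: 5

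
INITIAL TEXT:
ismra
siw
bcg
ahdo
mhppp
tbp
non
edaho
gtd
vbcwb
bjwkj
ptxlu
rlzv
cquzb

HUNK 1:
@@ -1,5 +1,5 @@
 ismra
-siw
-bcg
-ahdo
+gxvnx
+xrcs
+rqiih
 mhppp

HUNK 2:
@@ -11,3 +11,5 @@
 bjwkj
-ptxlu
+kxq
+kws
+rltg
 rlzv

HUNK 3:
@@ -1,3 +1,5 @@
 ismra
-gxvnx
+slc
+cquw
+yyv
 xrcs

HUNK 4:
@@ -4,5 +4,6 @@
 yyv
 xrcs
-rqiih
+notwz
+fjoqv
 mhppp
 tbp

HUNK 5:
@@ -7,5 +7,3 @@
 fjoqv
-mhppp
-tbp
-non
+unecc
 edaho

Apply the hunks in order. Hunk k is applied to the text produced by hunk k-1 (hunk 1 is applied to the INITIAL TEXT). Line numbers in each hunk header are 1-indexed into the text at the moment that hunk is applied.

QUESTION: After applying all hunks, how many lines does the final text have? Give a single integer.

Hunk 1: at line 1 remove [siw,bcg,ahdo] add [gxvnx,xrcs,rqiih] -> 14 lines: ismra gxvnx xrcs rqiih mhppp tbp non edaho gtd vbcwb bjwkj ptxlu rlzv cquzb
Hunk 2: at line 11 remove [ptxlu] add [kxq,kws,rltg] -> 16 lines: ismra gxvnx xrcs rqiih mhppp tbp non edaho gtd vbcwb bjwkj kxq kws rltg rlzv cquzb
Hunk 3: at line 1 remove [gxvnx] add [slc,cquw,yyv] -> 18 lines: ismra slc cquw yyv xrcs rqiih mhppp tbp non edaho gtd vbcwb bjwkj kxq kws rltg rlzv cquzb
Hunk 4: at line 4 remove [rqiih] add [notwz,fjoqv] -> 19 lines: ismra slc cquw yyv xrcs notwz fjoqv mhppp tbp non edaho gtd vbcwb bjwkj kxq kws rltg rlzv cquzb
Hunk 5: at line 7 remove [mhppp,tbp,non] add [unecc] -> 17 lines: ismra slc cquw yyv xrcs notwz fjoqv unecc edaho gtd vbcwb bjwkj kxq kws rltg rlzv cquzb
Final line count: 17

Answer: 17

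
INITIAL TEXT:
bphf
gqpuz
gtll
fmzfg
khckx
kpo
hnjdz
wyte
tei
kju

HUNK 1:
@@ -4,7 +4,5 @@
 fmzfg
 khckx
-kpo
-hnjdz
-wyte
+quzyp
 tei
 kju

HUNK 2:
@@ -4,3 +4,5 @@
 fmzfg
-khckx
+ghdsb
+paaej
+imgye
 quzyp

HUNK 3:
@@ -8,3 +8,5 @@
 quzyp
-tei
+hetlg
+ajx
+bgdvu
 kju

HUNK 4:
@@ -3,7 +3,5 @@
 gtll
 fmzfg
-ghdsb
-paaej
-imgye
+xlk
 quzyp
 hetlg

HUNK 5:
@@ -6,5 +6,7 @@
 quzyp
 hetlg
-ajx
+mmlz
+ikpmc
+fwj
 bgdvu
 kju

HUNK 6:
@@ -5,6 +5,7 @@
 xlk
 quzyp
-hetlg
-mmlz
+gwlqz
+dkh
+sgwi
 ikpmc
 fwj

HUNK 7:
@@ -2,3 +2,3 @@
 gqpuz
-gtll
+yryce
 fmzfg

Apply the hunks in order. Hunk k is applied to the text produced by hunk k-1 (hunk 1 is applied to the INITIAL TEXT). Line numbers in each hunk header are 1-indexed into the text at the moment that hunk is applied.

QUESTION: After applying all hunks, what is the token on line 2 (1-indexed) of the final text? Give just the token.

Hunk 1: at line 4 remove [kpo,hnjdz,wyte] add [quzyp] -> 8 lines: bphf gqpuz gtll fmzfg khckx quzyp tei kju
Hunk 2: at line 4 remove [khckx] add [ghdsb,paaej,imgye] -> 10 lines: bphf gqpuz gtll fmzfg ghdsb paaej imgye quzyp tei kju
Hunk 3: at line 8 remove [tei] add [hetlg,ajx,bgdvu] -> 12 lines: bphf gqpuz gtll fmzfg ghdsb paaej imgye quzyp hetlg ajx bgdvu kju
Hunk 4: at line 3 remove [ghdsb,paaej,imgye] add [xlk] -> 10 lines: bphf gqpuz gtll fmzfg xlk quzyp hetlg ajx bgdvu kju
Hunk 5: at line 6 remove [ajx] add [mmlz,ikpmc,fwj] -> 12 lines: bphf gqpuz gtll fmzfg xlk quzyp hetlg mmlz ikpmc fwj bgdvu kju
Hunk 6: at line 5 remove [hetlg,mmlz] add [gwlqz,dkh,sgwi] -> 13 lines: bphf gqpuz gtll fmzfg xlk quzyp gwlqz dkh sgwi ikpmc fwj bgdvu kju
Hunk 7: at line 2 remove [gtll] add [yryce] -> 13 lines: bphf gqpuz yryce fmzfg xlk quzyp gwlqz dkh sgwi ikpmc fwj bgdvu kju
Final line 2: gqpuz

Answer: gqpuz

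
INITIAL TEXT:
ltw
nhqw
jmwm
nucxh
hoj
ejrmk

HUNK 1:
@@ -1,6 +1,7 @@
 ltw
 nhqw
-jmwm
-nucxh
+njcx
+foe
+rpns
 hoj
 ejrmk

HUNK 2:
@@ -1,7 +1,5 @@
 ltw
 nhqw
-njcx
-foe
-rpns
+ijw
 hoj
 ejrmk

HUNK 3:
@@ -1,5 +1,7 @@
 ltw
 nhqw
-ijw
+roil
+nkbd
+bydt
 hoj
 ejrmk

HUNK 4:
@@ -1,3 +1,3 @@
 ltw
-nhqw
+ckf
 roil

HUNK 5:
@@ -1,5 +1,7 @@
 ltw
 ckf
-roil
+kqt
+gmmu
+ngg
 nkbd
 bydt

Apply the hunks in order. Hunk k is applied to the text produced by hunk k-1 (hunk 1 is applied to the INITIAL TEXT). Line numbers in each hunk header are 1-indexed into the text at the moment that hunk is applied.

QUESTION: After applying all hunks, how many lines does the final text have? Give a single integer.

Hunk 1: at line 1 remove [jmwm,nucxh] add [njcx,foe,rpns] -> 7 lines: ltw nhqw njcx foe rpns hoj ejrmk
Hunk 2: at line 1 remove [njcx,foe,rpns] add [ijw] -> 5 lines: ltw nhqw ijw hoj ejrmk
Hunk 3: at line 1 remove [ijw] add [roil,nkbd,bydt] -> 7 lines: ltw nhqw roil nkbd bydt hoj ejrmk
Hunk 4: at line 1 remove [nhqw] add [ckf] -> 7 lines: ltw ckf roil nkbd bydt hoj ejrmk
Hunk 5: at line 1 remove [roil] add [kqt,gmmu,ngg] -> 9 lines: ltw ckf kqt gmmu ngg nkbd bydt hoj ejrmk
Final line count: 9

Answer: 9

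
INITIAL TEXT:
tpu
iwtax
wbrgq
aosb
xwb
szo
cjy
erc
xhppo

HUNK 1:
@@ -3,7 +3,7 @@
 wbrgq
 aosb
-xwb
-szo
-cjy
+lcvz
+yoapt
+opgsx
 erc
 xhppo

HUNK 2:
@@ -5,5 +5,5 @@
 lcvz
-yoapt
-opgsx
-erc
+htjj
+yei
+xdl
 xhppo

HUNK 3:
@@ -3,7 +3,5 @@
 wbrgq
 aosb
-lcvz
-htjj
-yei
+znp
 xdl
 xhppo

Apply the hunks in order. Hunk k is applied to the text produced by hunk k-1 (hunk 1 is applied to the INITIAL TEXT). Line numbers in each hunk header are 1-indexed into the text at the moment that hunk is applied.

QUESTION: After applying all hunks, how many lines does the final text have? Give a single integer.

Answer: 7

Derivation:
Hunk 1: at line 3 remove [xwb,szo,cjy] add [lcvz,yoapt,opgsx] -> 9 lines: tpu iwtax wbrgq aosb lcvz yoapt opgsx erc xhppo
Hunk 2: at line 5 remove [yoapt,opgsx,erc] add [htjj,yei,xdl] -> 9 lines: tpu iwtax wbrgq aosb lcvz htjj yei xdl xhppo
Hunk 3: at line 3 remove [lcvz,htjj,yei] add [znp] -> 7 lines: tpu iwtax wbrgq aosb znp xdl xhppo
Final line count: 7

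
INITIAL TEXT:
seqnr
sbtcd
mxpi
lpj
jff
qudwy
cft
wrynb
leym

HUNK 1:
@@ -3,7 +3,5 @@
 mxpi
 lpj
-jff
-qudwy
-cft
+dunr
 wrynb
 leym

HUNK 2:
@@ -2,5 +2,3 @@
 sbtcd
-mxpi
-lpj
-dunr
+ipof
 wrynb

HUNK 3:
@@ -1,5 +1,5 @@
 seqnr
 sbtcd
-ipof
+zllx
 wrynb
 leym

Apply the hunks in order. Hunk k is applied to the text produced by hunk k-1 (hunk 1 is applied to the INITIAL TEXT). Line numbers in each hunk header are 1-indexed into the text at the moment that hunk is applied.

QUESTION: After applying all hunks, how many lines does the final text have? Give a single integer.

Hunk 1: at line 3 remove [jff,qudwy,cft] add [dunr] -> 7 lines: seqnr sbtcd mxpi lpj dunr wrynb leym
Hunk 2: at line 2 remove [mxpi,lpj,dunr] add [ipof] -> 5 lines: seqnr sbtcd ipof wrynb leym
Hunk 3: at line 1 remove [ipof] add [zllx] -> 5 lines: seqnr sbtcd zllx wrynb leym
Final line count: 5

Answer: 5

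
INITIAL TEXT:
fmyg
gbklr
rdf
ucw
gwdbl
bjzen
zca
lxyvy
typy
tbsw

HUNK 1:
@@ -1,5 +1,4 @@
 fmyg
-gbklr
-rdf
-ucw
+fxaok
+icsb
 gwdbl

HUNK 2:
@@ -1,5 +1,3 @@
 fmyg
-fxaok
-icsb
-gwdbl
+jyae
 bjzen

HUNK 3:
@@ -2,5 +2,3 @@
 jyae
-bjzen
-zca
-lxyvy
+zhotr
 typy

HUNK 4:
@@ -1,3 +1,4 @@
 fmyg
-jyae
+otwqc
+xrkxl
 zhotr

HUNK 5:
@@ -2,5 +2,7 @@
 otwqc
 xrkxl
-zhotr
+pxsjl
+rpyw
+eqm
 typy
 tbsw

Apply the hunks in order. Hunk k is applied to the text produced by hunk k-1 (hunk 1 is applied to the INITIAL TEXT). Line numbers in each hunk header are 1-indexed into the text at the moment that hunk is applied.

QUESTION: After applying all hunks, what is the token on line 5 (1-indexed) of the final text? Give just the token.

Answer: rpyw

Derivation:
Hunk 1: at line 1 remove [gbklr,rdf,ucw] add [fxaok,icsb] -> 9 lines: fmyg fxaok icsb gwdbl bjzen zca lxyvy typy tbsw
Hunk 2: at line 1 remove [fxaok,icsb,gwdbl] add [jyae] -> 7 lines: fmyg jyae bjzen zca lxyvy typy tbsw
Hunk 3: at line 2 remove [bjzen,zca,lxyvy] add [zhotr] -> 5 lines: fmyg jyae zhotr typy tbsw
Hunk 4: at line 1 remove [jyae] add [otwqc,xrkxl] -> 6 lines: fmyg otwqc xrkxl zhotr typy tbsw
Hunk 5: at line 2 remove [zhotr] add [pxsjl,rpyw,eqm] -> 8 lines: fmyg otwqc xrkxl pxsjl rpyw eqm typy tbsw
Final line 5: rpyw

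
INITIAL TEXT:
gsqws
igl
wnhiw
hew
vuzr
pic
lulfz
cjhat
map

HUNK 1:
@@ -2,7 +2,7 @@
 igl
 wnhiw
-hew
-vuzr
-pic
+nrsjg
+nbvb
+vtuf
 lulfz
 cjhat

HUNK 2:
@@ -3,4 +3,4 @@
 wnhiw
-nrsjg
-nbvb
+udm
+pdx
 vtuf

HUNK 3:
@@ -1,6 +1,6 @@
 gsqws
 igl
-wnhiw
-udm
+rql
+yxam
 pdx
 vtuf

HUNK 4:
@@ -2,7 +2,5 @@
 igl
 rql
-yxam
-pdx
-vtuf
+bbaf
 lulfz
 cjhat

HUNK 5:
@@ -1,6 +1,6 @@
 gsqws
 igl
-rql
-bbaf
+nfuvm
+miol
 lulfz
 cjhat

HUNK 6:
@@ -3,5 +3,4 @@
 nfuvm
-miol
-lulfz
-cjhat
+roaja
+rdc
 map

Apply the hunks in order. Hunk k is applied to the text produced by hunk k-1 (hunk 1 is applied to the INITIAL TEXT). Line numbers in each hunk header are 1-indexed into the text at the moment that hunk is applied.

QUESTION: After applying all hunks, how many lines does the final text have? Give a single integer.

Answer: 6

Derivation:
Hunk 1: at line 2 remove [hew,vuzr,pic] add [nrsjg,nbvb,vtuf] -> 9 lines: gsqws igl wnhiw nrsjg nbvb vtuf lulfz cjhat map
Hunk 2: at line 3 remove [nrsjg,nbvb] add [udm,pdx] -> 9 lines: gsqws igl wnhiw udm pdx vtuf lulfz cjhat map
Hunk 3: at line 1 remove [wnhiw,udm] add [rql,yxam] -> 9 lines: gsqws igl rql yxam pdx vtuf lulfz cjhat map
Hunk 4: at line 2 remove [yxam,pdx,vtuf] add [bbaf] -> 7 lines: gsqws igl rql bbaf lulfz cjhat map
Hunk 5: at line 1 remove [rql,bbaf] add [nfuvm,miol] -> 7 lines: gsqws igl nfuvm miol lulfz cjhat map
Hunk 6: at line 3 remove [miol,lulfz,cjhat] add [roaja,rdc] -> 6 lines: gsqws igl nfuvm roaja rdc map
Final line count: 6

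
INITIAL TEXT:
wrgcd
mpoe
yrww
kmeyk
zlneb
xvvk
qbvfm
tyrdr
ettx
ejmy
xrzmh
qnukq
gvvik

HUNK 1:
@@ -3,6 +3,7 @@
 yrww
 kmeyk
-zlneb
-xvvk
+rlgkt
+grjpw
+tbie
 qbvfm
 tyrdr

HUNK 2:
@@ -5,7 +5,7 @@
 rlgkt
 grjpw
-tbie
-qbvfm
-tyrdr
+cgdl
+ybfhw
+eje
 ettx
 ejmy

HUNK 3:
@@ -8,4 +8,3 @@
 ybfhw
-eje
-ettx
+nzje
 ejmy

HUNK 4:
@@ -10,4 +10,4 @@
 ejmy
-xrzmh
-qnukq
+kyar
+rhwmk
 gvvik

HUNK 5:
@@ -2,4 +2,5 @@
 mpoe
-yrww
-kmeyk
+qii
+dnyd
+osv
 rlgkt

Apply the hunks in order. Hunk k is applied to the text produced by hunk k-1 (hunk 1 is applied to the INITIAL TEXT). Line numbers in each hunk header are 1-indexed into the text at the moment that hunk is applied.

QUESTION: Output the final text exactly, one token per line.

Hunk 1: at line 3 remove [zlneb,xvvk] add [rlgkt,grjpw,tbie] -> 14 lines: wrgcd mpoe yrww kmeyk rlgkt grjpw tbie qbvfm tyrdr ettx ejmy xrzmh qnukq gvvik
Hunk 2: at line 5 remove [tbie,qbvfm,tyrdr] add [cgdl,ybfhw,eje] -> 14 lines: wrgcd mpoe yrww kmeyk rlgkt grjpw cgdl ybfhw eje ettx ejmy xrzmh qnukq gvvik
Hunk 3: at line 8 remove [eje,ettx] add [nzje] -> 13 lines: wrgcd mpoe yrww kmeyk rlgkt grjpw cgdl ybfhw nzje ejmy xrzmh qnukq gvvik
Hunk 4: at line 10 remove [xrzmh,qnukq] add [kyar,rhwmk] -> 13 lines: wrgcd mpoe yrww kmeyk rlgkt grjpw cgdl ybfhw nzje ejmy kyar rhwmk gvvik
Hunk 5: at line 2 remove [yrww,kmeyk] add [qii,dnyd,osv] -> 14 lines: wrgcd mpoe qii dnyd osv rlgkt grjpw cgdl ybfhw nzje ejmy kyar rhwmk gvvik

Answer: wrgcd
mpoe
qii
dnyd
osv
rlgkt
grjpw
cgdl
ybfhw
nzje
ejmy
kyar
rhwmk
gvvik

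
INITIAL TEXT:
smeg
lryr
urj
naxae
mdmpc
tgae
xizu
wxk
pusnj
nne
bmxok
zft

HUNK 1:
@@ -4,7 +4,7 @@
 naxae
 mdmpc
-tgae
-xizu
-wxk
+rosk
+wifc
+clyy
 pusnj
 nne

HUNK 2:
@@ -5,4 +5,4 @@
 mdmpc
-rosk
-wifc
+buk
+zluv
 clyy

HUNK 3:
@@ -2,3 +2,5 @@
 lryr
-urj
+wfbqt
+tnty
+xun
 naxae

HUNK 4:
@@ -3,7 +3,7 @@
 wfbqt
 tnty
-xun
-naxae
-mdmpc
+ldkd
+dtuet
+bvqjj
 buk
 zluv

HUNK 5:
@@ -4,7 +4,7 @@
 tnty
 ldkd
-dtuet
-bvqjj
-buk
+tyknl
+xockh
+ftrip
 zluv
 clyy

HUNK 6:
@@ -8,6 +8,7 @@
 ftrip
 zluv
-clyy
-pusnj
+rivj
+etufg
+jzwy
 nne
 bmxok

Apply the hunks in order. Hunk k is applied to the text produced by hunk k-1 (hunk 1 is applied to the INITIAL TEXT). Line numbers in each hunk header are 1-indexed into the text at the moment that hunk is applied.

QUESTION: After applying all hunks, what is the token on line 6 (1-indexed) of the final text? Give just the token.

Hunk 1: at line 4 remove [tgae,xizu,wxk] add [rosk,wifc,clyy] -> 12 lines: smeg lryr urj naxae mdmpc rosk wifc clyy pusnj nne bmxok zft
Hunk 2: at line 5 remove [rosk,wifc] add [buk,zluv] -> 12 lines: smeg lryr urj naxae mdmpc buk zluv clyy pusnj nne bmxok zft
Hunk 3: at line 2 remove [urj] add [wfbqt,tnty,xun] -> 14 lines: smeg lryr wfbqt tnty xun naxae mdmpc buk zluv clyy pusnj nne bmxok zft
Hunk 4: at line 3 remove [xun,naxae,mdmpc] add [ldkd,dtuet,bvqjj] -> 14 lines: smeg lryr wfbqt tnty ldkd dtuet bvqjj buk zluv clyy pusnj nne bmxok zft
Hunk 5: at line 4 remove [dtuet,bvqjj,buk] add [tyknl,xockh,ftrip] -> 14 lines: smeg lryr wfbqt tnty ldkd tyknl xockh ftrip zluv clyy pusnj nne bmxok zft
Hunk 6: at line 8 remove [clyy,pusnj] add [rivj,etufg,jzwy] -> 15 lines: smeg lryr wfbqt tnty ldkd tyknl xockh ftrip zluv rivj etufg jzwy nne bmxok zft
Final line 6: tyknl

Answer: tyknl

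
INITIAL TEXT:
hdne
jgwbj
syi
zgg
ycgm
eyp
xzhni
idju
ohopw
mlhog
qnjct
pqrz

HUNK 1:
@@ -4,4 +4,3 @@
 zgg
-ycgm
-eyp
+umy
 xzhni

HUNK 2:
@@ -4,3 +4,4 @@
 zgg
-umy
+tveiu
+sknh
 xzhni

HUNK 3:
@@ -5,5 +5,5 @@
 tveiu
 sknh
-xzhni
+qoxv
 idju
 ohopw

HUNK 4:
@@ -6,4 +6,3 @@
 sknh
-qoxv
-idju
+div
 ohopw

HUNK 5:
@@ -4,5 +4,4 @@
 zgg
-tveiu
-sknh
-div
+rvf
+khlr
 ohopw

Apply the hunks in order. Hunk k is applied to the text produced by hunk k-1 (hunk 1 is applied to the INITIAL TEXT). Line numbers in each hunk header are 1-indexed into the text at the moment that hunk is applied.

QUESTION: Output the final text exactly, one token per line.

Hunk 1: at line 4 remove [ycgm,eyp] add [umy] -> 11 lines: hdne jgwbj syi zgg umy xzhni idju ohopw mlhog qnjct pqrz
Hunk 2: at line 4 remove [umy] add [tveiu,sknh] -> 12 lines: hdne jgwbj syi zgg tveiu sknh xzhni idju ohopw mlhog qnjct pqrz
Hunk 3: at line 5 remove [xzhni] add [qoxv] -> 12 lines: hdne jgwbj syi zgg tveiu sknh qoxv idju ohopw mlhog qnjct pqrz
Hunk 4: at line 6 remove [qoxv,idju] add [div] -> 11 lines: hdne jgwbj syi zgg tveiu sknh div ohopw mlhog qnjct pqrz
Hunk 5: at line 4 remove [tveiu,sknh,div] add [rvf,khlr] -> 10 lines: hdne jgwbj syi zgg rvf khlr ohopw mlhog qnjct pqrz

Answer: hdne
jgwbj
syi
zgg
rvf
khlr
ohopw
mlhog
qnjct
pqrz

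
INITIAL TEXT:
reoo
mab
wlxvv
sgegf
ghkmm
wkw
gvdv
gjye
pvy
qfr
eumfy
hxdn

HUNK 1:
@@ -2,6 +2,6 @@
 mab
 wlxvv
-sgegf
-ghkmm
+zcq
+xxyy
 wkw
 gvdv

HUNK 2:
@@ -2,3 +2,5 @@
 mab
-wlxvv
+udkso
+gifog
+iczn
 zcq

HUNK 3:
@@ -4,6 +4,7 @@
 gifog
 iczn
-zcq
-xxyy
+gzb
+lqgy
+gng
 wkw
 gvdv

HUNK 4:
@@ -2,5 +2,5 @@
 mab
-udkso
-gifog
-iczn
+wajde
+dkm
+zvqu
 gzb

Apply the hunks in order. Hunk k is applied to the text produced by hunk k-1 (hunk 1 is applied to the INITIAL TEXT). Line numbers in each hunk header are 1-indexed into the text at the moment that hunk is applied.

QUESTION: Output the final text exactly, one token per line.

Answer: reoo
mab
wajde
dkm
zvqu
gzb
lqgy
gng
wkw
gvdv
gjye
pvy
qfr
eumfy
hxdn

Derivation:
Hunk 1: at line 2 remove [sgegf,ghkmm] add [zcq,xxyy] -> 12 lines: reoo mab wlxvv zcq xxyy wkw gvdv gjye pvy qfr eumfy hxdn
Hunk 2: at line 2 remove [wlxvv] add [udkso,gifog,iczn] -> 14 lines: reoo mab udkso gifog iczn zcq xxyy wkw gvdv gjye pvy qfr eumfy hxdn
Hunk 3: at line 4 remove [zcq,xxyy] add [gzb,lqgy,gng] -> 15 lines: reoo mab udkso gifog iczn gzb lqgy gng wkw gvdv gjye pvy qfr eumfy hxdn
Hunk 4: at line 2 remove [udkso,gifog,iczn] add [wajde,dkm,zvqu] -> 15 lines: reoo mab wajde dkm zvqu gzb lqgy gng wkw gvdv gjye pvy qfr eumfy hxdn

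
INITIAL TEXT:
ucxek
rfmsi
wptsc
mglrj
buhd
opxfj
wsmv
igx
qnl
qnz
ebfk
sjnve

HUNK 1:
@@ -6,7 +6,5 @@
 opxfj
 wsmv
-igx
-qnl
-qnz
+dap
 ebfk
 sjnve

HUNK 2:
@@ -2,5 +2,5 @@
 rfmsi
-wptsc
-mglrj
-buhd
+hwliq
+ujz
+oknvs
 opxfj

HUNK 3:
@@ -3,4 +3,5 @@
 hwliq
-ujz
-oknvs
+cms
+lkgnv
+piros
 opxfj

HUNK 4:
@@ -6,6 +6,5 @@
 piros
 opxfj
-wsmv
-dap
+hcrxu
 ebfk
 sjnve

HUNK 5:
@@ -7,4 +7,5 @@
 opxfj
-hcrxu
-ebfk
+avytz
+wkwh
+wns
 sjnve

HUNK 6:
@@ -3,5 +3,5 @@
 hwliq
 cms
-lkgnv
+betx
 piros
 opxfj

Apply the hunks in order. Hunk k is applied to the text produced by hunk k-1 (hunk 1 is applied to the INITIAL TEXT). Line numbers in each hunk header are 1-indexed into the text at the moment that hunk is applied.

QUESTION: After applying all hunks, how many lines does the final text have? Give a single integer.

Answer: 11

Derivation:
Hunk 1: at line 6 remove [igx,qnl,qnz] add [dap] -> 10 lines: ucxek rfmsi wptsc mglrj buhd opxfj wsmv dap ebfk sjnve
Hunk 2: at line 2 remove [wptsc,mglrj,buhd] add [hwliq,ujz,oknvs] -> 10 lines: ucxek rfmsi hwliq ujz oknvs opxfj wsmv dap ebfk sjnve
Hunk 3: at line 3 remove [ujz,oknvs] add [cms,lkgnv,piros] -> 11 lines: ucxek rfmsi hwliq cms lkgnv piros opxfj wsmv dap ebfk sjnve
Hunk 4: at line 6 remove [wsmv,dap] add [hcrxu] -> 10 lines: ucxek rfmsi hwliq cms lkgnv piros opxfj hcrxu ebfk sjnve
Hunk 5: at line 7 remove [hcrxu,ebfk] add [avytz,wkwh,wns] -> 11 lines: ucxek rfmsi hwliq cms lkgnv piros opxfj avytz wkwh wns sjnve
Hunk 6: at line 3 remove [lkgnv] add [betx] -> 11 lines: ucxek rfmsi hwliq cms betx piros opxfj avytz wkwh wns sjnve
Final line count: 11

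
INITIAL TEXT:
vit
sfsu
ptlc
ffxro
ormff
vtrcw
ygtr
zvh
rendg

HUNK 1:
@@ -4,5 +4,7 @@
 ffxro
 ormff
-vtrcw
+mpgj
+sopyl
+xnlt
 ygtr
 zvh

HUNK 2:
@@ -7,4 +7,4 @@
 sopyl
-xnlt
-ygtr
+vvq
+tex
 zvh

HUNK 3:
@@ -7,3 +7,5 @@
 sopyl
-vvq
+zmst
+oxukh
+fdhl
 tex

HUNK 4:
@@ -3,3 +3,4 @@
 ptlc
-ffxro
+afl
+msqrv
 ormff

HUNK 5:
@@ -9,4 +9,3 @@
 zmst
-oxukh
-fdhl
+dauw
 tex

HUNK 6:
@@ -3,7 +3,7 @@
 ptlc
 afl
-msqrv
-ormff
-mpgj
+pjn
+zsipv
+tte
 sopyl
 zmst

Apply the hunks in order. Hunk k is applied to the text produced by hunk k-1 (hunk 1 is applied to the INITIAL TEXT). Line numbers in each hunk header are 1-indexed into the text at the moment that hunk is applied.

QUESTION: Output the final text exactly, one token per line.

Hunk 1: at line 4 remove [vtrcw] add [mpgj,sopyl,xnlt] -> 11 lines: vit sfsu ptlc ffxro ormff mpgj sopyl xnlt ygtr zvh rendg
Hunk 2: at line 7 remove [xnlt,ygtr] add [vvq,tex] -> 11 lines: vit sfsu ptlc ffxro ormff mpgj sopyl vvq tex zvh rendg
Hunk 3: at line 7 remove [vvq] add [zmst,oxukh,fdhl] -> 13 lines: vit sfsu ptlc ffxro ormff mpgj sopyl zmst oxukh fdhl tex zvh rendg
Hunk 4: at line 3 remove [ffxro] add [afl,msqrv] -> 14 lines: vit sfsu ptlc afl msqrv ormff mpgj sopyl zmst oxukh fdhl tex zvh rendg
Hunk 5: at line 9 remove [oxukh,fdhl] add [dauw] -> 13 lines: vit sfsu ptlc afl msqrv ormff mpgj sopyl zmst dauw tex zvh rendg
Hunk 6: at line 3 remove [msqrv,ormff,mpgj] add [pjn,zsipv,tte] -> 13 lines: vit sfsu ptlc afl pjn zsipv tte sopyl zmst dauw tex zvh rendg

Answer: vit
sfsu
ptlc
afl
pjn
zsipv
tte
sopyl
zmst
dauw
tex
zvh
rendg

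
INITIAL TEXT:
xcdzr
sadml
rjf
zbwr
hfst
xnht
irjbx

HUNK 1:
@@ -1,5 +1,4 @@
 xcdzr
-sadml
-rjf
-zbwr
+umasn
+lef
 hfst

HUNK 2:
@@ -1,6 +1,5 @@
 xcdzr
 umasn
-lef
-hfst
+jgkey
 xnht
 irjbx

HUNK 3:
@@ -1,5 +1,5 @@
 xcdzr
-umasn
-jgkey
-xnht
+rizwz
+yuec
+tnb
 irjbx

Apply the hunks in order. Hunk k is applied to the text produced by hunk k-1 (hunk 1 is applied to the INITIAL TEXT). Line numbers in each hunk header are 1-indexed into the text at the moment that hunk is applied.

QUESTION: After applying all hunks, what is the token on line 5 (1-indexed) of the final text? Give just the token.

Hunk 1: at line 1 remove [sadml,rjf,zbwr] add [umasn,lef] -> 6 lines: xcdzr umasn lef hfst xnht irjbx
Hunk 2: at line 1 remove [lef,hfst] add [jgkey] -> 5 lines: xcdzr umasn jgkey xnht irjbx
Hunk 3: at line 1 remove [umasn,jgkey,xnht] add [rizwz,yuec,tnb] -> 5 lines: xcdzr rizwz yuec tnb irjbx
Final line 5: irjbx

Answer: irjbx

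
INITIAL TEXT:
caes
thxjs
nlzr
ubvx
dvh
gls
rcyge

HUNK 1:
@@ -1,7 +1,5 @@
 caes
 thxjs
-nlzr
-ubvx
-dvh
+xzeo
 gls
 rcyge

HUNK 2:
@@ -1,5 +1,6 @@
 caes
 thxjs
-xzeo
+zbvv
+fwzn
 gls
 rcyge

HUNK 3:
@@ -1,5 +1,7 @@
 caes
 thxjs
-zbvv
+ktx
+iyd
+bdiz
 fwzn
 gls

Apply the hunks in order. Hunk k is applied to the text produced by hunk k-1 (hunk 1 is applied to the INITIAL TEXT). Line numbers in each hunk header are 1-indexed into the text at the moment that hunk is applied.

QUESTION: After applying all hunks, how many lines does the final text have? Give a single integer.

Hunk 1: at line 1 remove [nlzr,ubvx,dvh] add [xzeo] -> 5 lines: caes thxjs xzeo gls rcyge
Hunk 2: at line 1 remove [xzeo] add [zbvv,fwzn] -> 6 lines: caes thxjs zbvv fwzn gls rcyge
Hunk 3: at line 1 remove [zbvv] add [ktx,iyd,bdiz] -> 8 lines: caes thxjs ktx iyd bdiz fwzn gls rcyge
Final line count: 8

Answer: 8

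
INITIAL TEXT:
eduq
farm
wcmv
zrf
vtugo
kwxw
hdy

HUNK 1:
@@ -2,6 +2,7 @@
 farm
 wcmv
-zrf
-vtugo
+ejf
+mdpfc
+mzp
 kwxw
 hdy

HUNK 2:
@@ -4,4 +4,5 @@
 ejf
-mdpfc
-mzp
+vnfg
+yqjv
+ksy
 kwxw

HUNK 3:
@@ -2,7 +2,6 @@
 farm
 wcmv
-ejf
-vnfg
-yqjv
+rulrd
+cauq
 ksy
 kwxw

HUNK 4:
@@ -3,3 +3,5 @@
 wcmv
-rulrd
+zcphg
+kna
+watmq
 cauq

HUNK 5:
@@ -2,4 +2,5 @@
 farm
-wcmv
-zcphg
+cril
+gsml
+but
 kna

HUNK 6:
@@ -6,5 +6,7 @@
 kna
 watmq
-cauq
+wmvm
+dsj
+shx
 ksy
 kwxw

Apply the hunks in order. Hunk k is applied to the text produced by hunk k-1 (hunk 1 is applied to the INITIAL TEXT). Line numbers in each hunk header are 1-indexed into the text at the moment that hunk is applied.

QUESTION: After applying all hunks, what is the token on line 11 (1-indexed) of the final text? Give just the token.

Answer: ksy

Derivation:
Hunk 1: at line 2 remove [zrf,vtugo] add [ejf,mdpfc,mzp] -> 8 lines: eduq farm wcmv ejf mdpfc mzp kwxw hdy
Hunk 2: at line 4 remove [mdpfc,mzp] add [vnfg,yqjv,ksy] -> 9 lines: eduq farm wcmv ejf vnfg yqjv ksy kwxw hdy
Hunk 3: at line 2 remove [ejf,vnfg,yqjv] add [rulrd,cauq] -> 8 lines: eduq farm wcmv rulrd cauq ksy kwxw hdy
Hunk 4: at line 3 remove [rulrd] add [zcphg,kna,watmq] -> 10 lines: eduq farm wcmv zcphg kna watmq cauq ksy kwxw hdy
Hunk 5: at line 2 remove [wcmv,zcphg] add [cril,gsml,but] -> 11 lines: eduq farm cril gsml but kna watmq cauq ksy kwxw hdy
Hunk 6: at line 6 remove [cauq] add [wmvm,dsj,shx] -> 13 lines: eduq farm cril gsml but kna watmq wmvm dsj shx ksy kwxw hdy
Final line 11: ksy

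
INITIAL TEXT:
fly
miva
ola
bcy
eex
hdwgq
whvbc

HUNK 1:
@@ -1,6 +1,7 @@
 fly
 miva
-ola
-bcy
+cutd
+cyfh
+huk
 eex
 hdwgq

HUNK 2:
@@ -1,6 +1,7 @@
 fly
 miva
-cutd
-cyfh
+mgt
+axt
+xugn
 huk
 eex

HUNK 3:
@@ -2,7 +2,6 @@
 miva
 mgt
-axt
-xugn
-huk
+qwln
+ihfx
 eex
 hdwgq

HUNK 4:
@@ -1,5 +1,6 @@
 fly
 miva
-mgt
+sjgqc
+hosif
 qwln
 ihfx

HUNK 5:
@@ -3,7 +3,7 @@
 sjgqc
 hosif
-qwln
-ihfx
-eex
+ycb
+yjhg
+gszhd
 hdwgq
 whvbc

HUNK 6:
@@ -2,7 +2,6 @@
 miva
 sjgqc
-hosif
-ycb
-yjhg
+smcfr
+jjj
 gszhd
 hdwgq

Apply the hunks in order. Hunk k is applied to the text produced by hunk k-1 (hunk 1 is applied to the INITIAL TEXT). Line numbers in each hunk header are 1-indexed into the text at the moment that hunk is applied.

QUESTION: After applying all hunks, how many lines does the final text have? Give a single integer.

Answer: 8

Derivation:
Hunk 1: at line 1 remove [ola,bcy] add [cutd,cyfh,huk] -> 8 lines: fly miva cutd cyfh huk eex hdwgq whvbc
Hunk 2: at line 1 remove [cutd,cyfh] add [mgt,axt,xugn] -> 9 lines: fly miva mgt axt xugn huk eex hdwgq whvbc
Hunk 3: at line 2 remove [axt,xugn,huk] add [qwln,ihfx] -> 8 lines: fly miva mgt qwln ihfx eex hdwgq whvbc
Hunk 4: at line 1 remove [mgt] add [sjgqc,hosif] -> 9 lines: fly miva sjgqc hosif qwln ihfx eex hdwgq whvbc
Hunk 5: at line 3 remove [qwln,ihfx,eex] add [ycb,yjhg,gszhd] -> 9 lines: fly miva sjgqc hosif ycb yjhg gszhd hdwgq whvbc
Hunk 6: at line 2 remove [hosif,ycb,yjhg] add [smcfr,jjj] -> 8 lines: fly miva sjgqc smcfr jjj gszhd hdwgq whvbc
Final line count: 8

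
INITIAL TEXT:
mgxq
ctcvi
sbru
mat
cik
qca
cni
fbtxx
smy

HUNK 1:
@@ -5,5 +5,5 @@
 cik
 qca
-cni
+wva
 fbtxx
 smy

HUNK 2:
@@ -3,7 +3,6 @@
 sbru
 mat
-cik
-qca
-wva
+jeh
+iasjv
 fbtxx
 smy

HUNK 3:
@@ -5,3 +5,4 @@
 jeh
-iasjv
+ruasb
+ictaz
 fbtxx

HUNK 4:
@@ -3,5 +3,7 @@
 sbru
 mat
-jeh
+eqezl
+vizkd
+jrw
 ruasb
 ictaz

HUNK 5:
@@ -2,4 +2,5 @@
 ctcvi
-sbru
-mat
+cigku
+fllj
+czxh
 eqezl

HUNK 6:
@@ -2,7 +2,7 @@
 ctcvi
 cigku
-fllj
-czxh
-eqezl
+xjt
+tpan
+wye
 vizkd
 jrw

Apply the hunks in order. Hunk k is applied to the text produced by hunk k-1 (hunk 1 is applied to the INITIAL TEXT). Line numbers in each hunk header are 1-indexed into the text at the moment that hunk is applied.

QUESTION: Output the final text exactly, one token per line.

Answer: mgxq
ctcvi
cigku
xjt
tpan
wye
vizkd
jrw
ruasb
ictaz
fbtxx
smy

Derivation:
Hunk 1: at line 5 remove [cni] add [wva] -> 9 lines: mgxq ctcvi sbru mat cik qca wva fbtxx smy
Hunk 2: at line 3 remove [cik,qca,wva] add [jeh,iasjv] -> 8 lines: mgxq ctcvi sbru mat jeh iasjv fbtxx smy
Hunk 3: at line 5 remove [iasjv] add [ruasb,ictaz] -> 9 lines: mgxq ctcvi sbru mat jeh ruasb ictaz fbtxx smy
Hunk 4: at line 3 remove [jeh] add [eqezl,vizkd,jrw] -> 11 lines: mgxq ctcvi sbru mat eqezl vizkd jrw ruasb ictaz fbtxx smy
Hunk 5: at line 2 remove [sbru,mat] add [cigku,fllj,czxh] -> 12 lines: mgxq ctcvi cigku fllj czxh eqezl vizkd jrw ruasb ictaz fbtxx smy
Hunk 6: at line 2 remove [fllj,czxh,eqezl] add [xjt,tpan,wye] -> 12 lines: mgxq ctcvi cigku xjt tpan wye vizkd jrw ruasb ictaz fbtxx smy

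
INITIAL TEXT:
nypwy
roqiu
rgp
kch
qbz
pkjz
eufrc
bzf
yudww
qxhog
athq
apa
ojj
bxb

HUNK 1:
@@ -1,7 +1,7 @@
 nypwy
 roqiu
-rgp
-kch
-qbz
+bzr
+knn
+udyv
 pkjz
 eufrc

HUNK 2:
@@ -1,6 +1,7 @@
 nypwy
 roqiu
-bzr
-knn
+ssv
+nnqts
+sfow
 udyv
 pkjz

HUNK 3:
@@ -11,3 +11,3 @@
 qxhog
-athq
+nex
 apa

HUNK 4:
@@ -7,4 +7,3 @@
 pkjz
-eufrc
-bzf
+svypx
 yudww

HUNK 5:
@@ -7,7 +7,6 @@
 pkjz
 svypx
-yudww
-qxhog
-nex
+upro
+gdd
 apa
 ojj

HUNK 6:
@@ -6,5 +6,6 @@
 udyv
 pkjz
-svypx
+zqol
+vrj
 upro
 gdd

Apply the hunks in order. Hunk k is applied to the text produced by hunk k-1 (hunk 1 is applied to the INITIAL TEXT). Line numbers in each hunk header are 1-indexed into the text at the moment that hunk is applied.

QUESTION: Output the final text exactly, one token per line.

Hunk 1: at line 1 remove [rgp,kch,qbz] add [bzr,knn,udyv] -> 14 lines: nypwy roqiu bzr knn udyv pkjz eufrc bzf yudww qxhog athq apa ojj bxb
Hunk 2: at line 1 remove [bzr,knn] add [ssv,nnqts,sfow] -> 15 lines: nypwy roqiu ssv nnqts sfow udyv pkjz eufrc bzf yudww qxhog athq apa ojj bxb
Hunk 3: at line 11 remove [athq] add [nex] -> 15 lines: nypwy roqiu ssv nnqts sfow udyv pkjz eufrc bzf yudww qxhog nex apa ojj bxb
Hunk 4: at line 7 remove [eufrc,bzf] add [svypx] -> 14 lines: nypwy roqiu ssv nnqts sfow udyv pkjz svypx yudww qxhog nex apa ojj bxb
Hunk 5: at line 7 remove [yudww,qxhog,nex] add [upro,gdd] -> 13 lines: nypwy roqiu ssv nnqts sfow udyv pkjz svypx upro gdd apa ojj bxb
Hunk 6: at line 6 remove [svypx] add [zqol,vrj] -> 14 lines: nypwy roqiu ssv nnqts sfow udyv pkjz zqol vrj upro gdd apa ojj bxb

Answer: nypwy
roqiu
ssv
nnqts
sfow
udyv
pkjz
zqol
vrj
upro
gdd
apa
ojj
bxb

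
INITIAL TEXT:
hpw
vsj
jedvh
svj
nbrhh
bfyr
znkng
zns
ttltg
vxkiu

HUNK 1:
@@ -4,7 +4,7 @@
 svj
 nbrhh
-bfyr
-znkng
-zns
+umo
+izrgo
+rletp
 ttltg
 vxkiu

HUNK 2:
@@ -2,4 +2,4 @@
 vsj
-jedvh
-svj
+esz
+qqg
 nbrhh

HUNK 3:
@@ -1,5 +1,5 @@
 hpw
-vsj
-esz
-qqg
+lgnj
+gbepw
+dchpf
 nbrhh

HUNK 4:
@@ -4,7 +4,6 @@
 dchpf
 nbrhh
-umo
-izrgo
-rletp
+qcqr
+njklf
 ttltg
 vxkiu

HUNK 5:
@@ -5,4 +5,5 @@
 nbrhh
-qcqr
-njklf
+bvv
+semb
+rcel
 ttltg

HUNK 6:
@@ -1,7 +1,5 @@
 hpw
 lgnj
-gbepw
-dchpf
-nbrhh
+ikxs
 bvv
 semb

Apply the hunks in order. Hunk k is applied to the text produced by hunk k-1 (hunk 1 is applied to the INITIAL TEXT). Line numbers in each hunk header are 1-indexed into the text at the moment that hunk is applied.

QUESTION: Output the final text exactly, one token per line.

Answer: hpw
lgnj
ikxs
bvv
semb
rcel
ttltg
vxkiu

Derivation:
Hunk 1: at line 4 remove [bfyr,znkng,zns] add [umo,izrgo,rletp] -> 10 lines: hpw vsj jedvh svj nbrhh umo izrgo rletp ttltg vxkiu
Hunk 2: at line 2 remove [jedvh,svj] add [esz,qqg] -> 10 lines: hpw vsj esz qqg nbrhh umo izrgo rletp ttltg vxkiu
Hunk 3: at line 1 remove [vsj,esz,qqg] add [lgnj,gbepw,dchpf] -> 10 lines: hpw lgnj gbepw dchpf nbrhh umo izrgo rletp ttltg vxkiu
Hunk 4: at line 4 remove [umo,izrgo,rletp] add [qcqr,njklf] -> 9 lines: hpw lgnj gbepw dchpf nbrhh qcqr njklf ttltg vxkiu
Hunk 5: at line 5 remove [qcqr,njklf] add [bvv,semb,rcel] -> 10 lines: hpw lgnj gbepw dchpf nbrhh bvv semb rcel ttltg vxkiu
Hunk 6: at line 1 remove [gbepw,dchpf,nbrhh] add [ikxs] -> 8 lines: hpw lgnj ikxs bvv semb rcel ttltg vxkiu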